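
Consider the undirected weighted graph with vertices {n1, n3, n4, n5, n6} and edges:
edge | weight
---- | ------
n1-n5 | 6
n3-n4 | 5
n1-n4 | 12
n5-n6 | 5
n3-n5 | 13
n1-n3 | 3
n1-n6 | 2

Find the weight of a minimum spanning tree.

Prim's algorithm from n1:
Step 1: cheapest edge leaving the tree is n1-n6 (2); add n6.
Step 2: cheapest edge leaving the tree is n1-n3 (3); add n3.
Step 3: cheapest edge leaving the tree is n3-n4 (5); add n4.
Step 4: cheapest edge leaving the tree is n5-n6 (5); add n5.
MST edges: n1-n6, n1-n3, n3-n4, n5-n6; total weight 2+3+5+5 = 15.

15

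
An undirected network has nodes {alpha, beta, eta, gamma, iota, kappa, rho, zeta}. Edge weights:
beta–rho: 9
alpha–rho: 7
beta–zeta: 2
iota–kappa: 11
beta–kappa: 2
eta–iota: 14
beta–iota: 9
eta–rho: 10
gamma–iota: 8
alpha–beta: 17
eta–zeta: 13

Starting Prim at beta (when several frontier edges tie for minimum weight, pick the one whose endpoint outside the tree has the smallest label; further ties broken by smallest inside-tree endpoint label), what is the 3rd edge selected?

beta-iota

Grow the tree from beta using Prim:
Step 1: cheapest edge leaving the tree is beta–kappa (2); add kappa.
Step 2: cheapest edge leaving the tree is beta–zeta (2); add zeta.
Step 3: cheapest edge leaving the tree is beta–iota (9); add iota.
Step 4: cheapest edge leaving the tree is gamma–iota (8); add gamma.
Step 5: cheapest edge leaving the tree is beta–rho (9); add rho.
Step 6: cheapest edge leaving the tree is alpha–rho (7); add alpha.
Step 7: cheapest edge leaving the tree is eta–rho (10); add eta.
The 3rd edge added is beta–iota.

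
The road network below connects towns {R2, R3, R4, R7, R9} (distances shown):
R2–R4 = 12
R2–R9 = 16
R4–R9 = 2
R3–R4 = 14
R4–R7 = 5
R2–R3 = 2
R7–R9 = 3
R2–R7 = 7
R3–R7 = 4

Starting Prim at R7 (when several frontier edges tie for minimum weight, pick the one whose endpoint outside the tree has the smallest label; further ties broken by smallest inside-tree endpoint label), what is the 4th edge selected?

R2-R3

Prim's algorithm from R7:
Step 1: cheapest edge leaving the tree is R7–R9 (3); add R9.
Step 2: cheapest edge leaving the tree is R4–R9 (2); add R4.
Step 3: cheapest edge leaving the tree is R3–R7 (4); add R3.
Step 4: cheapest edge leaving the tree is R2–R3 (2); add R2.
The 4th edge added is R2–R3.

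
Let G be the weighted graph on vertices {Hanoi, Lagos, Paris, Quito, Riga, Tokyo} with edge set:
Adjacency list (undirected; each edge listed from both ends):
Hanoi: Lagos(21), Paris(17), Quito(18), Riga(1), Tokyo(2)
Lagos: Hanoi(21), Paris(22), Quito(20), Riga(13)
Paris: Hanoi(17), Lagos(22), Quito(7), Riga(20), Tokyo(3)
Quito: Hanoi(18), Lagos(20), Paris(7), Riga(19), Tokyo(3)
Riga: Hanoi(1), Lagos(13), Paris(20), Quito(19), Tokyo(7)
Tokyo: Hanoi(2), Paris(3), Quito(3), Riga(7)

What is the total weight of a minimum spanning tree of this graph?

22

Grow the tree from Riga using Prim:
Step 1: frontier [Hanoi–Riga 1, Riga–Tokyo 7, Lagos–Riga 13, Quito–Riga 19, Paris–Riga 20] → take Hanoi–Riga (1); add Hanoi.
Step 2: frontier [Hanoi–Tokyo 2, Hanoi–Paris 17, Hanoi–Quito 18, Hanoi–Lagos 21, Riga–Tokyo 7, Lagos–Riga 13, Quito–Riga 19, Paris–Riga 20] → take Hanoi–Tokyo (2); add Tokyo.
Step 3: frontier [Hanoi–Paris 17, Hanoi–Quito 18, Hanoi–Lagos 21, Lagos–Riga 13, Quito–Riga 19, Paris–Riga 20, Paris–Tokyo 3, Quito–Tokyo 3] → take Paris–Tokyo (3); add Paris.
Step 4: frontier [Hanoi–Quito 18, Hanoi–Lagos 21, Paris–Quito 7, Lagos–Paris 22, Lagos–Riga 13, Quito–Riga 19, Quito–Tokyo 3] → take Quito–Tokyo (3); add Quito.
Step 5: frontier [Hanoi–Lagos 21, Lagos–Paris 22, Lagos–Quito 20, Lagos–Riga 13] → take Lagos–Riga (13); add Lagos.
MST edges: Hanoi–Riga, Hanoi–Tokyo, Paris–Tokyo, Quito–Tokyo, Lagos–Riga; total weight 1+2+3+3+13 = 22.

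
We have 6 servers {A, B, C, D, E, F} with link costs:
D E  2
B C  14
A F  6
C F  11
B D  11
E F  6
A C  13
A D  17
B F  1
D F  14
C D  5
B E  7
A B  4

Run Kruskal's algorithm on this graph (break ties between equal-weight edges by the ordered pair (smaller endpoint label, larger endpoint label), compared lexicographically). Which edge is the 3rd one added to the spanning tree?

Kruskal: consider edges lightest-first.
B F (1): add — endpoints in different components.
D E (2): add — endpoints in different components.
A B (4): add — endpoints in different components.
C D (5): add — endpoints in different components.
A F (6): skip — A and F already connected.
E F (6): add — endpoints in different components.
The 3rd edge added is A B.

A-B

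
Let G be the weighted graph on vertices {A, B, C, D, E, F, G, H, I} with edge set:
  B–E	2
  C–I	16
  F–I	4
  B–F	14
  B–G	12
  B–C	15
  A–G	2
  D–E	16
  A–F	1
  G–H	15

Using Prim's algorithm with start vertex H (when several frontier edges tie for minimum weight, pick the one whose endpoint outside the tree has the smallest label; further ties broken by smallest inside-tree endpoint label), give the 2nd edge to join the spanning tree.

Prim, starting at H.
Step 1: frontier [G–H 15] → take G–H (15); add G.
Step 2: frontier [A–G 2, B–G 12] → take A–G (2); add A.
Step 3: frontier [A–F 1, B–G 12] → take A–F (1); add F.
Step 4: frontier [F–I 4, B–F 14, B–G 12] → take F–I (4); add I.
Step 5: frontier [B–F 14, B–G 12, C–I 16] → take B–G (12); add B.
Step 6: frontier [B–E 2, B–C 15, C–I 16] → take B–E (2); add E.
Step 7: frontier [B–C 15, D–E 16, C–I 16] → take B–C (15); add C.
Step 8: frontier [D–E 16] → take D–E (16); add D.
The 2nd edge added is A–G.

A-G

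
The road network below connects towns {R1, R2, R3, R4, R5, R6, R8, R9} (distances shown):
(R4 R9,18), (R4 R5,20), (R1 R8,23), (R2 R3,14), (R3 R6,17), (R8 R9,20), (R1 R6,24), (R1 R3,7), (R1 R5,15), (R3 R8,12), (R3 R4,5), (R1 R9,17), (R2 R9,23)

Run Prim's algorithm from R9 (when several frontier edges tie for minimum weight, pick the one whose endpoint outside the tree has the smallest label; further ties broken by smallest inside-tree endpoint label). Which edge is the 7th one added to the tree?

R3-R6

Prim, starting at R9.
Step 1: frontier [R1 R9 17, R4 R9 18, R8 R9 20, R2 R9 23] → take R1 R9 (17); add R1.
Step 2: frontier [R1 R3 7, R1 R5 15, R1 R8 23, R1 R6 24, R4 R9 18, R8 R9 20, R2 R9 23] → take R1 R3 (7); add R3.
Step 3: frontier [R1 R5 15, R1 R8 23, R1 R6 24, R3 R4 5, R3 R8 12, R2 R3 14, R3 R6 17, R4 R9 18, R8 R9 20, R2 R9 23] → take R3 R4 (5); add R4.
Step 4: frontier [R1 R5 15, R1 R8 23, R1 R6 24, R3 R8 12, R2 R3 14, R3 R6 17, R4 R5 20, R8 R9 20, R2 R9 23] → take R3 R8 (12); add R8.
Step 5: frontier [R1 R5 15, R1 R6 24, R2 R3 14, R3 R6 17, R4 R5 20, R2 R9 23] → take R2 R3 (14); add R2.
Step 6: frontier [R1 R5 15, R1 R6 24, R3 R6 17, R4 R5 20] → take R1 R5 (15); add R5.
Step 7: frontier [R1 R6 24, R3 R6 17] → take R3 R6 (17); add R6.
The 7th edge added is R3 R6.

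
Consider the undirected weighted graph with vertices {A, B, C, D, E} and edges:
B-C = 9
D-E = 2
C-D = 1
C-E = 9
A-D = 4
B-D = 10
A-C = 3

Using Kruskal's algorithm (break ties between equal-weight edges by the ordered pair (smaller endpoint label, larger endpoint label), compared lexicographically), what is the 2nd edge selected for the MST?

D-E

Kruskal: consider edges lightest-first.
C-D (1): add. Components now {A} {B} {C,D} {E}
D-E (2): add. Components now {A} {B} {C,D,E}
A-C (3): add. Components now {A,C,D,E} {B}
A-D (4): skip — A and D already connected.
B-C (9): add. Components now {A,B,C,D,E}
The 2nd edge added is D-E.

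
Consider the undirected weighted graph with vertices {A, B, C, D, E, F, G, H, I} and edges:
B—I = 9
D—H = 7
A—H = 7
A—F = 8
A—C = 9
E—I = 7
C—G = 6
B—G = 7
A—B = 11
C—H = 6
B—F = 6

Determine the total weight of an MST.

Prim, starting at I.
Step 1: frontier [E—I 7, B—I 9] → take E—I (7); add E.
Step 2: frontier [B—I 9] → take B—I (9); add B.
Step 3: frontier [B—F 6, B—G 7, A—B 11] → take B—F (6); add F.
Step 4: frontier [B—G 7, A—B 11, A—F 8] → take B—G (7); add G.
Step 5: frontier [A—B 11, A—F 8, C—G 6] → take C—G (6); add C.
Step 6: frontier [A—B 11, C—H 6, A—C 9, A—F 8] → take C—H (6); add H.
Step 7: frontier [A—B 11, A—C 9, A—F 8, A—H 7, D—H 7] → take A—H (7); add A.
Step 8: frontier [D—H 7] → take D—H (7); add D.
MST edges: E—I, B—I, B—F, B—G, C—G, C—H, A—H, D—H; total weight 7+9+6+7+6+6+7+7 = 55.

55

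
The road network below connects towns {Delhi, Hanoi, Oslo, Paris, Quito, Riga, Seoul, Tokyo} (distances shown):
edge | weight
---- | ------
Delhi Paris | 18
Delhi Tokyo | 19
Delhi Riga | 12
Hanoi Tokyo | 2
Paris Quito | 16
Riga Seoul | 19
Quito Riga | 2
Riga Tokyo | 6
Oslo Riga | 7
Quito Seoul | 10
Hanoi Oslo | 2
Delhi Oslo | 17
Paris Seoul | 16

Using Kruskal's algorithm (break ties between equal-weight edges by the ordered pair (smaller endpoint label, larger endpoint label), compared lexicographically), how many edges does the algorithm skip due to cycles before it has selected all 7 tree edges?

Kruskal's algorithm — process edges by increasing weight (ties by edge label):
Hanoi Oslo (2): add — endpoints in different components.
Hanoi Tokyo (2): add — endpoints in different components.
Quito Riga (2): add — endpoints in different components.
Riga Tokyo (6): add — endpoints in different components.
Oslo Riga (7): skip — Oslo and Riga already connected.
Quito Seoul (10): add — endpoints in different components.
Delhi Riga (12): add — endpoints in different components.
Paris Quito (16): add — endpoints in different components.
Edges rejected before the tree was complete: 1.

1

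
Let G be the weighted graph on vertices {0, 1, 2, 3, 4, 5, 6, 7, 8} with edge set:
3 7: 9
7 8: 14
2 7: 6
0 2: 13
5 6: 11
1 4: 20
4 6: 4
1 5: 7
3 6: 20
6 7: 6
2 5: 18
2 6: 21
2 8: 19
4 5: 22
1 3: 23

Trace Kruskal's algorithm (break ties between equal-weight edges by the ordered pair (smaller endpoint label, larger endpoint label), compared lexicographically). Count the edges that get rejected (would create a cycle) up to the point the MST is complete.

Kruskal: consider edges lightest-first.
4 6 (4): add — endpoints in different components.
2 7 (6): add — endpoints in different components.
6 7 (6): add — endpoints in different components.
1 5 (7): add — endpoints in different components.
3 7 (9): add — endpoints in different components.
5 6 (11): add — endpoints in different components.
0 2 (13): add — endpoints in different components.
7 8 (14): add — endpoints in different components.
Edges rejected before the tree was complete: 0.

0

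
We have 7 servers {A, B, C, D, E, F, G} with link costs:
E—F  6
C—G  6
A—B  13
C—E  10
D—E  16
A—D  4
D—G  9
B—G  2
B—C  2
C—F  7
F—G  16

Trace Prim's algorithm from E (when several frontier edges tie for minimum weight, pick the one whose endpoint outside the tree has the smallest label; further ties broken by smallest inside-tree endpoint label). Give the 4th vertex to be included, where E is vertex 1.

Prim, starting at E.
Step 1: frontier [E—F 6, C—E 10, D—E 16] → take E—F (6); add F.
Step 2: frontier [C—E 10, D—E 16, C—F 7, F—G 16] → take C—F (7); add C.
Step 3: frontier [B—C 2, C—G 6, D—E 16, F—G 16] → take B—C (2); add B.
Step 4: frontier [B—G 2, A—B 13, C—G 6, D—E 16, F—G 16] → take B—G (2); add G.
Step 5: frontier [A—B 13, D—E 16, D—G 9] → take D—G (9); add D.
Step 6: frontier [A—B 13, A—D 4] → take A—D (4); add A.
Vertex order: E, F, C, B, G, D, A. The 4th vertex is B.

B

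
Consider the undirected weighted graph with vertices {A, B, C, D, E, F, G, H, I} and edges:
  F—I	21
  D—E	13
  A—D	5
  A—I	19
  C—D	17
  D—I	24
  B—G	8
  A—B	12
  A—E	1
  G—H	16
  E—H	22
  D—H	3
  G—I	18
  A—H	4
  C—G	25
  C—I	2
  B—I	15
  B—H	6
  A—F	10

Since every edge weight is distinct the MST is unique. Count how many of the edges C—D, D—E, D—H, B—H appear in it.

Kruskal: consider edges lightest-first.
A—E (1): add — endpoints in different components.
C—I (2): add — endpoints in different components.
D—H (3): add — endpoints in different components.
A—H (4): add — endpoints in different components.
A—D (5): skip — A and D already connected.
B—H (6): add — endpoints in different components.
B—G (8): add — endpoints in different components.
A—F (10): add — endpoints in different components.
A—B (12): skip — A and B already connected.
D—E (13): skip — D and E already connected.
B—I (15): add — endpoints in different components.
MST edge set: {A—E, C—I, D—H, A—H, B—H, B—G, A—F, B—I}.
Of the listed edges, {D—H, B—H} are in the MST → 2.

2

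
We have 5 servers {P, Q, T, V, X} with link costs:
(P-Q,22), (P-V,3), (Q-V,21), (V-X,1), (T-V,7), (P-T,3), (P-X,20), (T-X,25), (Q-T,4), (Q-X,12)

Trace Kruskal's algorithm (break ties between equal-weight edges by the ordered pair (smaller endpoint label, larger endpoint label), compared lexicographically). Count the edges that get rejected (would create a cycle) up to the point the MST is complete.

0

Kruskal: consider edges lightest-first.
V-X (1): add. Components now {P} {V,X} {Q} {T}
P-T (3): add. Components now {P,T} {V,X} {Q}
P-V (3): add. Components now {P,T,V,X} {Q}
Q-T (4): add. Components now {P,Q,T,V,X}
Edges rejected before the tree was complete: 0.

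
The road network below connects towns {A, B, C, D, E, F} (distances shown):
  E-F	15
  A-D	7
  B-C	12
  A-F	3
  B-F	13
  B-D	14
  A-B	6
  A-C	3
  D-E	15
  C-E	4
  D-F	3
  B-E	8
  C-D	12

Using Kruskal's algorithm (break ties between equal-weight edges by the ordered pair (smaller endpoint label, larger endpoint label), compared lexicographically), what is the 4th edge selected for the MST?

Kruskal: consider edges lightest-first.
A-C (3): add — endpoints in different components.
A-F (3): add — endpoints in different components.
D-F (3): add — endpoints in different components.
C-E (4): add — endpoints in different components.
A-B (6): add — endpoints in different components.
The 4th edge added is C-E.

C-E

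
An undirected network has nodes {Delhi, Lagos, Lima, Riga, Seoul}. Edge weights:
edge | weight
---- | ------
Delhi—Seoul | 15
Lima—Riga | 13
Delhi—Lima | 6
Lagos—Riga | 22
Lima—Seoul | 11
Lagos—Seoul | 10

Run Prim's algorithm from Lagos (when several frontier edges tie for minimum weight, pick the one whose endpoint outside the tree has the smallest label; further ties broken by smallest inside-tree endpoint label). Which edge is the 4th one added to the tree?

Lima-Riga

Prim, starting at Lagos.
Step 1: cheapest edge leaving the tree is Lagos—Seoul (10); add Seoul.
Step 2: cheapest edge leaving the tree is Lima—Seoul (11); add Lima.
Step 3: cheapest edge leaving the tree is Delhi—Lima (6); add Delhi.
Step 4: cheapest edge leaving the tree is Lima—Riga (13); add Riga.
The 4th edge added is Lima—Riga.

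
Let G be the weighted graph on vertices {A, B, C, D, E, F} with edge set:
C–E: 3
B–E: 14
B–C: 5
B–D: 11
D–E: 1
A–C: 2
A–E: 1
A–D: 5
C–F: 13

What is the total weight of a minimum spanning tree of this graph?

22

Kruskal's algorithm — process edges by increasing weight (ties by edge label):
A–E (1): add. Components now {A,E} {B} {C} {D} {F}
D–E (1): add. Components now {A,D,E} {B} {C} {F}
A–C (2): add. Components now {A,C,D,E} {B} {F}
C–E (3): skip — C and E already connected.
A–D (5): skip — A and D already connected.
B–C (5): add. Components now {A,B,C,D,E} {F}
B–D (11): skip — B and D already connected.
C–F (13): add. Components now {A,B,C,D,E,F}
MST edges: A–E, D–E, A–C, B–C, C–F; total weight 1+1+2+5+13 = 22.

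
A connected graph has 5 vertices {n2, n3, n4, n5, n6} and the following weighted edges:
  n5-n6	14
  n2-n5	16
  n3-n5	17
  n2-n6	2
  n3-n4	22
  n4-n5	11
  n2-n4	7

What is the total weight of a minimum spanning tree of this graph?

Prim's algorithm from n6:
Step 1: cheapest edge leaving the tree is n2-n6 (2); add n2.
Step 2: cheapest edge leaving the tree is n2-n4 (7); add n4.
Step 3: cheapest edge leaving the tree is n4-n5 (11); add n5.
Step 4: cheapest edge leaving the tree is n3-n5 (17); add n3.
MST edges: n2-n6, n2-n4, n4-n5, n3-n5; total weight 2+7+11+17 = 37.

37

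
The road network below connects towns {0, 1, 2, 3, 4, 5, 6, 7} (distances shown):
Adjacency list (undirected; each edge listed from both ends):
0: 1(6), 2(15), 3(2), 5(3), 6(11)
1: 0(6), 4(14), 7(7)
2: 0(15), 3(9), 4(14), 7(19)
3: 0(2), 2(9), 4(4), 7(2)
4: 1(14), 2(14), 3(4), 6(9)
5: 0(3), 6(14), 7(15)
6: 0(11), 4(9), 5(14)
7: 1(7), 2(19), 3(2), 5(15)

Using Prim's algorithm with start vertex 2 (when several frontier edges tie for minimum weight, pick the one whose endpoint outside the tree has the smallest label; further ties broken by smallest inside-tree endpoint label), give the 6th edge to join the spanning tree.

Prim's algorithm from 2:
Step 1: cheapest edge leaving the tree is 2-3 (9); add 3.
Step 2: cheapest edge leaving the tree is 0-3 (2); add 0.
Step 3: cheapest edge leaving the tree is 3-7 (2); add 7.
Step 4: cheapest edge leaving the tree is 0-5 (3); add 5.
Step 5: cheapest edge leaving the tree is 3-4 (4); add 4.
Step 6: cheapest edge leaving the tree is 0-1 (6); add 1.
Step 7: cheapest edge leaving the tree is 4-6 (9); add 6.
The 6th edge added is 0-1.

0-1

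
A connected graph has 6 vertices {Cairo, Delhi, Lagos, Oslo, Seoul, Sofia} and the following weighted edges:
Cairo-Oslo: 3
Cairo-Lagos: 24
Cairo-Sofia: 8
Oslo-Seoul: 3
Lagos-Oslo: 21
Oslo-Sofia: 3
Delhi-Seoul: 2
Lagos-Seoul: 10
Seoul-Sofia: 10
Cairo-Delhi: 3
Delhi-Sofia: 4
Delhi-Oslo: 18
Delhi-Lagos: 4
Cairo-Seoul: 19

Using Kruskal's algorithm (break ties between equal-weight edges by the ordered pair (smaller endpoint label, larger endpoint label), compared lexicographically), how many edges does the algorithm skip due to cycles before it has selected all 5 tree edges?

1

Sort edges by weight, then run Kruskal:
Delhi-Seoul (2): add. Components now {Oslo} {Delhi,Seoul} {Cairo} {Sofia} {Lagos}
Cairo-Delhi (3): add. Components now {Oslo} {Cairo,Delhi,Seoul} {Sofia} {Lagos}
Cairo-Oslo (3): add. Components now {Cairo,Delhi,Oslo,Seoul} {Sofia} {Lagos}
Oslo-Seoul (3): skip — Oslo and Seoul already connected.
Oslo-Sofia (3): add. Components now {Cairo,Delhi,Oslo,Seoul,Sofia} {Lagos}
Delhi-Lagos (4): add. Components now {Cairo,Delhi,Lagos,Oslo,Seoul,Sofia}
Edges rejected before the tree was complete: 1.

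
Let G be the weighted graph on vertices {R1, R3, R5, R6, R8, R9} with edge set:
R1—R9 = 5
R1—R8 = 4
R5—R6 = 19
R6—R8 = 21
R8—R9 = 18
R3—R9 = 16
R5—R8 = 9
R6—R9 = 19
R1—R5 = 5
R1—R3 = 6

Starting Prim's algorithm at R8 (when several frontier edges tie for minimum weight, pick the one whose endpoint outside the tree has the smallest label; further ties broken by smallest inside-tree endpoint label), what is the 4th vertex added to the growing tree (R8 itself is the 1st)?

R9

Prim's algorithm from R8:
Step 1: cheapest edge leaving the tree is R1—R8 (4); add R1.
Step 2: cheapest edge leaving the tree is R1—R5 (5); add R5.
Step 3: cheapest edge leaving the tree is R1—R9 (5); add R9.
Step 4: cheapest edge leaving the tree is R1—R3 (6); add R3.
Step 5: cheapest edge leaving the tree is R5—R6 (19); add R6.
Vertex order: R8, R1, R5, R9, R3, R6. The 4th vertex is R9.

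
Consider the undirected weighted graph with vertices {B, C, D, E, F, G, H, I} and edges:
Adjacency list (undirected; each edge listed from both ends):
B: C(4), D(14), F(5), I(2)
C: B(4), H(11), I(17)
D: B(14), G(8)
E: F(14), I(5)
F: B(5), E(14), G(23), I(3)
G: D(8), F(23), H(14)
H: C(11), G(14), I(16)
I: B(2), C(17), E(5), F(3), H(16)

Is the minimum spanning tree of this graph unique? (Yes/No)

Sort edges by weight, then run Kruskal:
B–I (2): add — endpoints in different components.
F–I (3): add — endpoints in different components.
B–C (4): add — endpoints in different components.
B–F (5): skip — B and F already connected.
E–I (5): add — endpoints in different components.
D–G (8): add — endpoints in different components.
C–H (11): add — endpoints in different components.
B–D (14): add — endpoints in different components.
Non-tree edge G–H has weight 14, equal to the heaviest edge on its tree cycle — swapping gives another MST of the same weight. Not unique.

No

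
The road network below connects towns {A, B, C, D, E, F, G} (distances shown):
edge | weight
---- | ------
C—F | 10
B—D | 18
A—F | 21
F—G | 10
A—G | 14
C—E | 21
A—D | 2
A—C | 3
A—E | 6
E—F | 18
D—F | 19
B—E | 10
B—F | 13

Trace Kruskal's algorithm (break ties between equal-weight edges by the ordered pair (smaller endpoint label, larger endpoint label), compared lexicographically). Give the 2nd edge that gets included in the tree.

A-C

Kruskal's algorithm — process edges by increasing weight (ties by edge label):
A—D (2): add. Components now {A,D} {B} {C} {E} {F} {G}
A—C (3): add. Components now {A,C,D} {B} {E} {F} {G}
A—E (6): add. Components now {A,C,D,E} {B} {F} {G}
B—E (10): add. Components now {A,B,C,D,E} {F} {G}
C—F (10): add. Components now {A,B,C,D,E,F} {G}
F—G (10): add. Components now {A,B,C,D,E,F,G}
The 2nd edge added is A—C.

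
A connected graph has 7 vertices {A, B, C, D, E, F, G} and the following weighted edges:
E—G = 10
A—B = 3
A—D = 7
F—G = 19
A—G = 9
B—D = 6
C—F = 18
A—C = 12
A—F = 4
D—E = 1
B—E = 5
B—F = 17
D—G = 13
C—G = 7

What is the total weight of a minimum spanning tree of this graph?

Grow the tree from E using Prim:
Step 1: cheapest edge leaving the tree is D—E (1); add D.
Step 2: cheapest edge leaving the tree is B—E (5); add B.
Step 3: cheapest edge leaving the tree is A—B (3); add A.
Step 4: cheapest edge leaving the tree is A—F (4); add F.
Step 5: cheapest edge leaving the tree is A—G (9); add G.
Step 6: cheapest edge leaving the tree is C—G (7); add C.
MST edges: D—E, B—E, A—B, A—F, A—G, C—G; total weight 1+5+3+4+9+7 = 29.

29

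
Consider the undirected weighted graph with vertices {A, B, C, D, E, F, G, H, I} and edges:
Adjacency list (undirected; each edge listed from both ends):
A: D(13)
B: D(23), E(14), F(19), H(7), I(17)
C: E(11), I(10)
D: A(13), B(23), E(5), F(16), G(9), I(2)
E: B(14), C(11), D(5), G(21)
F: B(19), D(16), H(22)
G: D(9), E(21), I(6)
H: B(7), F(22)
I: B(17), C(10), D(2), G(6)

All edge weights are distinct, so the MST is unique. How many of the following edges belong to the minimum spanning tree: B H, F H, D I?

Kruskal's algorithm — process edges by increasing weight (ties by edge label):
D I (2): add — endpoints in different components.
D E (5): add — endpoints in different components.
G I (6): add — endpoints in different components.
B H (7): add — endpoints in different components.
D G (9): skip — D and G already connected.
C I (10): add — endpoints in different components.
C E (11): skip — C and E already connected.
A D (13): add — endpoints in different components.
B E (14): add — endpoints in different components.
D F (16): add — endpoints in different components.
MST edge set: {D I, D E, G I, B H, C I, A D, B E, D F}.
Of the listed edges, {B H, D I} are in the MST → 2.

2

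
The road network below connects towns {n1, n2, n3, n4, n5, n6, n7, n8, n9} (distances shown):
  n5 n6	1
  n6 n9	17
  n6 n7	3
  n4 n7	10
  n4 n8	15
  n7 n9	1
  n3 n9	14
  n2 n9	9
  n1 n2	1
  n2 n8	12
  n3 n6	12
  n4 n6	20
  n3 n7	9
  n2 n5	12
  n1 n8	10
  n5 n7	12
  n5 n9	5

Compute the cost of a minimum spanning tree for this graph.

44

Prim, starting at n9.
Step 1: cheapest edge leaving the tree is n7 n9 (1); add n7.
Step 2: cheapest edge leaving the tree is n6 n7 (3); add n6.
Step 3: cheapest edge leaving the tree is n5 n6 (1); add n5.
Step 4: cheapest edge leaving the tree is n2 n9 (9); add n2.
Step 5: cheapest edge leaving the tree is n1 n2 (1); add n1.
Step 6: cheapest edge leaving the tree is n3 n7 (9); add n3.
Step 7: cheapest edge leaving the tree is n4 n7 (10); add n4.
Step 8: cheapest edge leaving the tree is n1 n8 (10); add n8.
MST edges: n7 n9, n6 n7, n5 n6, n2 n9, n1 n2, n3 n7, n4 n7, n1 n8; total weight 1+3+1+9+1+9+10+10 = 44.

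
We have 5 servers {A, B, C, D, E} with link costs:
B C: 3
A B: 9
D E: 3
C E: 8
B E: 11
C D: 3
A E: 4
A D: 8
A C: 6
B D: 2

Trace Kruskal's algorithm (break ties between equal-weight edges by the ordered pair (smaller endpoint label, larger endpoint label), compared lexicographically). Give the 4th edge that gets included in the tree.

A-E

Sort edges by weight, then run Kruskal:
B D (2): add — endpoints in different components.
B C (3): add — endpoints in different components.
C D (3): skip — C and D already connected.
D E (3): add — endpoints in different components.
A E (4): add — endpoints in different components.
The 4th edge added is A E.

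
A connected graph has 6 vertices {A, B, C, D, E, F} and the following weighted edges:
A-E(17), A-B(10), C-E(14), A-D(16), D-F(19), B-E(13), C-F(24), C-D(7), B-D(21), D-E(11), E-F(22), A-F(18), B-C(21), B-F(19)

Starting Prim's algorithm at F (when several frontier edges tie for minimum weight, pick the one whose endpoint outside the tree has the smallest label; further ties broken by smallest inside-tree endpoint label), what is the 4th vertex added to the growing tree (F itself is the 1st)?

Prim, starting at F.
Step 1: cheapest edge leaving the tree is A-F (18); add A.
Step 2: cheapest edge leaving the tree is A-B (10); add B.
Step 3: cheapest edge leaving the tree is B-E (13); add E.
Step 4: cheapest edge leaving the tree is D-E (11); add D.
Step 5: cheapest edge leaving the tree is C-D (7); add C.
Vertex order: F, A, B, E, D, C. The 4th vertex is E.

E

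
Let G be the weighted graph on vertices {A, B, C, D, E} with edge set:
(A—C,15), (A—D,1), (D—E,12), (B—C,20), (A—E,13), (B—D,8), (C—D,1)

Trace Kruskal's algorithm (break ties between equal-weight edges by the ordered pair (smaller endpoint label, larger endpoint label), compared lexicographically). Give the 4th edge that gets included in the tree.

D-E

Sort edges by weight, then run Kruskal:
A—D (1): add. Components now {A,D} {B} {C} {E}
C—D (1): add. Components now {A,C,D} {B} {E}
B—D (8): add. Components now {A,B,C,D} {E}
D—E (12): add. Components now {A,B,C,D,E}
The 4th edge added is D—E.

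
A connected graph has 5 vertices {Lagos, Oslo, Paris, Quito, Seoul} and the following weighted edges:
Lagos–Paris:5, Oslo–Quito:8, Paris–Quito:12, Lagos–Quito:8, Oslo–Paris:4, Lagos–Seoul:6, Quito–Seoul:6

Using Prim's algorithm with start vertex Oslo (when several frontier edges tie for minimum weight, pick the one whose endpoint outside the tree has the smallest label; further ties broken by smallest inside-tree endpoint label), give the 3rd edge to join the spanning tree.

Lagos-Seoul

Prim, starting at Oslo.
Step 1: frontier [Oslo–Paris 4, Oslo–Quito 8] → take Oslo–Paris (4); add Paris.
Step 2: frontier [Oslo–Quito 8, Lagos–Paris 5, Paris–Quito 12] → take Lagos–Paris (5); add Lagos.
Step 3: frontier [Lagos–Seoul 6, Lagos–Quito 8, Oslo–Quito 8, Paris–Quito 12] → take Lagos–Seoul (6); add Seoul.
Step 4: frontier [Lagos–Quito 8, Oslo–Quito 8, Paris–Quito 12, Quito–Seoul 6] → take Quito–Seoul (6); add Quito.
The 3rd edge added is Lagos–Seoul.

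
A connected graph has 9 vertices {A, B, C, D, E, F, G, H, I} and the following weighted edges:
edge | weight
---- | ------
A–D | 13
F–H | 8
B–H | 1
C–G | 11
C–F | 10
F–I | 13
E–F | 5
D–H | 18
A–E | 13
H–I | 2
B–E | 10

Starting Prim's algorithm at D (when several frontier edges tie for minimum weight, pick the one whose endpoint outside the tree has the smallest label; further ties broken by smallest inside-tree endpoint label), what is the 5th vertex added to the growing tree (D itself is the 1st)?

Grow the tree from D using Prim:
Step 1: cheapest edge leaving the tree is A–D (13); add A.
Step 2: cheapest edge leaving the tree is A–E (13); add E.
Step 3: cheapest edge leaving the tree is E–F (5); add F.
Step 4: cheapest edge leaving the tree is F–H (8); add H.
Step 5: cheapest edge leaving the tree is B–H (1); add B.
Step 6: cheapest edge leaving the tree is H–I (2); add I.
Step 7: cheapest edge leaving the tree is C–F (10); add C.
Step 8: cheapest edge leaving the tree is C–G (11); add G.
Vertex order: D, A, E, F, H, B, I, C, G. The 5th vertex is H.

H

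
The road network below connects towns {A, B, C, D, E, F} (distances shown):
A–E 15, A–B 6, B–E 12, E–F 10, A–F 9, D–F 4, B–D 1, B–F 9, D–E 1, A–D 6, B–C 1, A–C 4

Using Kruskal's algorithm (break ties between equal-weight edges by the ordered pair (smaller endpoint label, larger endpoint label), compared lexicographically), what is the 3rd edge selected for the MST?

D-E

Sort edges by weight, then run Kruskal:
B–C (1): add. Components now {A} {B,C} {D} {E} {F}
B–D (1): add. Components now {A} {B,C,D} {E} {F}
D–E (1): add. Components now {A} {B,C,D,E} {F}
A–C (4): add. Components now {A,B,C,D,E} {F}
D–F (4): add. Components now {A,B,C,D,E,F}
The 3rd edge added is D–E.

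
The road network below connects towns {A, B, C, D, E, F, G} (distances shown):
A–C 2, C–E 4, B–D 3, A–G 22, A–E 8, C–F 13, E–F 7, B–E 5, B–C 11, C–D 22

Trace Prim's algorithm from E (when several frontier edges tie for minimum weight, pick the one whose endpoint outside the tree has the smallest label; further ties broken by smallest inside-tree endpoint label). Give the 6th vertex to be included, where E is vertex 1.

Grow the tree from E using Prim:
Step 1: cheapest edge leaving the tree is C–E (4); add C.
Step 2: cheapest edge leaving the tree is A–C (2); add A.
Step 3: cheapest edge leaving the tree is B–E (5); add B.
Step 4: cheapest edge leaving the tree is B–D (3); add D.
Step 5: cheapest edge leaving the tree is E–F (7); add F.
Step 6: cheapest edge leaving the tree is A–G (22); add G.
Vertex order: E, C, A, B, D, F, G. The 6th vertex is F.

F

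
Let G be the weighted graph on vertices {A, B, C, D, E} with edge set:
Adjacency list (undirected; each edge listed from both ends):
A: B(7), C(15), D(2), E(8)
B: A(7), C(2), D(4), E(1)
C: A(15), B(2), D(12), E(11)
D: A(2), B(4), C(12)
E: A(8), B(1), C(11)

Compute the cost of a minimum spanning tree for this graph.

9

Sort edges by weight, then run Kruskal:
B—E (1): add — endpoints in different components.
A—D (2): add — endpoints in different components.
B—C (2): add — endpoints in different components.
B—D (4): add — endpoints in different components.
MST edges: B—E, A—D, B—C, B—D; total weight 1+2+2+4 = 9.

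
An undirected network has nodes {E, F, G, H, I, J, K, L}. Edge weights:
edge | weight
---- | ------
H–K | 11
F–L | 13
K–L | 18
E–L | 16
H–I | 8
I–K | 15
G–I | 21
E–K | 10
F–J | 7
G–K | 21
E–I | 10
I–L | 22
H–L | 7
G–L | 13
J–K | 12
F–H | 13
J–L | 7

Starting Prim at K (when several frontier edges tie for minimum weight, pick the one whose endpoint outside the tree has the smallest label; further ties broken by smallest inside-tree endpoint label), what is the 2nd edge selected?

E-I

Prim's algorithm from K:
Step 1: cheapest edge leaving the tree is E–K (10); add E.
Step 2: cheapest edge leaving the tree is E–I (10); add I.
Step 3: cheapest edge leaving the tree is H–I (8); add H.
Step 4: cheapest edge leaving the tree is H–L (7); add L.
Step 5: cheapest edge leaving the tree is J–L (7); add J.
Step 6: cheapest edge leaving the tree is F–J (7); add F.
Step 7: cheapest edge leaving the tree is G–L (13); add G.
The 2nd edge added is E–I.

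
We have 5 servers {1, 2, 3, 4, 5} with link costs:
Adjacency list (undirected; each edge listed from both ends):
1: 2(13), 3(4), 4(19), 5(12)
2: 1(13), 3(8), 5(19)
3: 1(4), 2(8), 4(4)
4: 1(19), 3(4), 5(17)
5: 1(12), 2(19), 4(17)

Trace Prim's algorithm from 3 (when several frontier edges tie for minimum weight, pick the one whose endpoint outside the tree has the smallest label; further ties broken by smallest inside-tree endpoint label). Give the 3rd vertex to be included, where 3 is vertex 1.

Prim, starting at 3.
Step 1: frontier [1 3 4, 3 4 4, 2 3 8] → take 1 3 (4); add 1.
Step 2: frontier [1 5 12, 1 2 13, 1 4 19, 3 4 4, 2 3 8] → take 3 4 (4); add 4.
Step 3: frontier [1 5 12, 1 2 13, 2 3 8, 4 5 17] → take 2 3 (8); add 2.
Step 4: frontier [1 5 12, 2 5 19, 4 5 17] → take 1 5 (12); add 5.
Vertex order: 3, 1, 4, 2, 5. The 3rd vertex is 4.

4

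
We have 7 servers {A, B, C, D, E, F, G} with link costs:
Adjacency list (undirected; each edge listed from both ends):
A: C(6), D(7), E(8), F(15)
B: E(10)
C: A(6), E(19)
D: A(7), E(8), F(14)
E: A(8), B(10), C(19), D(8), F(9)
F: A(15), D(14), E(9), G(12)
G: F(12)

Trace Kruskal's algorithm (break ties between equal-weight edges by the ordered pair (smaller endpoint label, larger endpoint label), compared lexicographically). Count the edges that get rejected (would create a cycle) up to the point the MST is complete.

Sort edges by weight, then run Kruskal:
A–C (6): add — endpoints in different components.
A–D (7): add — endpoints in different components.
A–E (8): add — endpoints in different components.
D–E (8): skip — D and E already connected.
E–F (9): add — endpoints in different components.
B–E (10): add — endpoints in different components.
F–G (12): add — endpoints in different components.
Edges rejected before the tree was complete: 1.

1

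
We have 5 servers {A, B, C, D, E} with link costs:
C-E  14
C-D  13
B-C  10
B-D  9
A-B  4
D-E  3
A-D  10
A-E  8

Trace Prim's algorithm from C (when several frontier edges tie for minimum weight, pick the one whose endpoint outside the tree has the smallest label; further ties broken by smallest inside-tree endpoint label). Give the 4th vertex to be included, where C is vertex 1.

E

Prim, starting at C.
Step 1: cheapest edge leaving the tree is B-C (10); add B.
Step 2: cheapest edge leaving the tree is A-B (4); add A.
Step 3: cheapest edge leaving the tree is A-E (8); add E.
Step 4: cheapest edge leaving the tree is D-E (3); add D.
Vertex order: C, B, A, E, D. The 4th vertex is E.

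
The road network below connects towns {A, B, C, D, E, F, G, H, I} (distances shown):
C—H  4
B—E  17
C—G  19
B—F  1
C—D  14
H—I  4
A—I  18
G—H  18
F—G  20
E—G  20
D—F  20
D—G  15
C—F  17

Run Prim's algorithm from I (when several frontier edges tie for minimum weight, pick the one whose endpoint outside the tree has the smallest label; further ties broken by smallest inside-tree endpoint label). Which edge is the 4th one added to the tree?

D-G

Prim's algorithm from I:
Step 1: frontier [H—I 4, A—I 18] → take H—I (4); add H.
Step 2: frontier [C—H 4, G—H 18, A—I 18] → take C—H (4); add C.
Step 3: frontier [C—D 14, C—F 17, C—G 19, G—H 18, A—I 18] → take C—D (14); add D.
Step 4: frontier [C—F 17, C—G 19, D—G 15, D—F 20, G—H 18, A—I 18] → take D—G (15); add G.
Step 5: frontier [C—F 17, D—F 20, E—G 20, F—G 20, A—I 18] → take C—F (17); add F.
Step 6: frontier [B—F 1, E—G 20, A—I 18] → take B—F (1); add B.
Step 7: frontier [B—E 17, E—G 20, A—I 18] → take B—E (17); add E.
Step 8: frontier [A—I 18] → take A—I (18); add A.
The 4th edge added is D—G.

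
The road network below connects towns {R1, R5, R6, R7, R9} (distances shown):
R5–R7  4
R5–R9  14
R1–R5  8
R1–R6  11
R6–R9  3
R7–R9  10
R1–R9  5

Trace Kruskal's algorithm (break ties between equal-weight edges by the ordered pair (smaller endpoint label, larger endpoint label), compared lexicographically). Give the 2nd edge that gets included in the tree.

Sort edges by weight, then run Kruskal:
R6–R9 (3): add — endpoints in different components.
R5–R7 (4): add — endpoints in different components.
R1–R9 (5): add — endpoints in different components.
R1–R5 (8): add — endpoints in different components.
The 2nd edge added is R5–R7.

R5-R7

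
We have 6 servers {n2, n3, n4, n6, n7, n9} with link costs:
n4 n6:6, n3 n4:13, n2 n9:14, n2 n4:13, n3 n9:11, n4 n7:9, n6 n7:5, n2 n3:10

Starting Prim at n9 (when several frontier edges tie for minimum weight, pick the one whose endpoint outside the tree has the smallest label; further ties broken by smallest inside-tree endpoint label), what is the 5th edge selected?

n6-n7

Prim's algorithm from n9:
Step 1: frontier [n3 n9 11, n2 n9 14] → take n3 n9 (11); add n3.
Step 2: frontier [n2 n3 10, n3 n4 13, n2 n9 14] → take n2 n3 (10); add n2.
Step 3: frontier [n2 n4 13, n3 n4 13] → take n2 n4 (13); add n4.
Step 4: frontier [n4 n6 6, n4 n7 9] → take n4 n6 (6); add n6.
Step 5: frontier [n4 n7 9, n6 n7 5] → take n6 n7 (5); add n7.
The 5th edge added is n6 n7.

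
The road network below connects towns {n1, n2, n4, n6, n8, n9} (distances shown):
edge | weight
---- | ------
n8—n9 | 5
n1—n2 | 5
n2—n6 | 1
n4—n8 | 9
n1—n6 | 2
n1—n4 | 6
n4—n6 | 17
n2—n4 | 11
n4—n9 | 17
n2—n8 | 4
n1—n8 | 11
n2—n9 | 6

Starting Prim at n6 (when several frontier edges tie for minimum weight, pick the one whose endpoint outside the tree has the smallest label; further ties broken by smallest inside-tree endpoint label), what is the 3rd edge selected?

n2-n8

Grow the tree from n6 using Prim:
Step 1: cheapest edge leaving the tree is n2—n6 (1); add n2.
Step 2: cheapest edge leaving the tree is n1—n6 (2); add n1.
Step 3: cheapest edge leaving the tree is n2—n8 (4); add n8.
Step 4: cheapest edge leaving the tree is n8—n9 (5); add n9.
Step 5: cheapest edge leaving the tree is n1—n4 (6); add n4.
The 3rd edge added is n2—n8.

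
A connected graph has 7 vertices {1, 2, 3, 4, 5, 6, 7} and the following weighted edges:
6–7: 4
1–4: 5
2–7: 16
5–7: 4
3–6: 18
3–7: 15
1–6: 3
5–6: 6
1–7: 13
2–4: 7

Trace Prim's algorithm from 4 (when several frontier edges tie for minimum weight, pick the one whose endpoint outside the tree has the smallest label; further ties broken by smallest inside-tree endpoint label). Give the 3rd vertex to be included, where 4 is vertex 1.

Grow the tree from 4 using Prim:
Step 1: cheapest edge leaving the tree is 1–4 (5); add 1.
Step 2: cheapest edge leaving the tree is 1–6 (3); add 6.
Step 3: cheapest edge leaving the tree is 6–7 (4); add 7.
Step 4: cheapest edge leaving the tree is 5–7 (4); add 5.
Step 5: cheapest edge leaving the tree is 2–4 (7); add 2.
Step 6: cheapest edge leaving the tree is 3–7 (15); add 3.
Vertex order: 4, 1, 6, 7, 5, 2, 3. The 3rd vertex is 6.

6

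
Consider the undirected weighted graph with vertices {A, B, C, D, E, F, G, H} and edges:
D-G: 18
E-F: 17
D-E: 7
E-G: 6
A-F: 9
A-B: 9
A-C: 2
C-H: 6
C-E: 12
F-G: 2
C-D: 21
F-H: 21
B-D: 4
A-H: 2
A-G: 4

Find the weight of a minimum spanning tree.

27

Prim's algorithm from E:
Step 1: cheapest edge leaving the tree is E-G (6); add G.
Step 2: cheapest edge leaving the tree is F-G (2); add F.
Step 3: cheapest edge leaving the tree is A-G (4); add A.
Step 4: cheapest edge leaving the tree is A-C (2); add C.
Step 5: cheapest edge leaving the tree is A-H (2); add H.
Step 6: cheapest edge leaving the tree is D-E (7); add D.
Step 7: cheapest edge leaving the tree is B-D (4); add B.
MST edges: E-G, F-G, A-G, A-C, A-H, D-E, B-D; total weight 6+2+4+2+2+7+4 = 27.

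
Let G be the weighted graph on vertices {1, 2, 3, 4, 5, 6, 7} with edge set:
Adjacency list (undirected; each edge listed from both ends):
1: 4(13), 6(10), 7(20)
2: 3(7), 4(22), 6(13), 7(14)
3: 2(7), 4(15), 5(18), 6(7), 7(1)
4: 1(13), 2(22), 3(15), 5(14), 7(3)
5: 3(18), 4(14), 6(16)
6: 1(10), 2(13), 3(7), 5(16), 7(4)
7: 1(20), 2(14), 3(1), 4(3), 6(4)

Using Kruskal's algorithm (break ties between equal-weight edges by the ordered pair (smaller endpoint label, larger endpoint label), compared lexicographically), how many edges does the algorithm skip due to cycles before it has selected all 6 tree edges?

4

Kruskal: consider edges lightest-first.
3-7 (1): add — endpoints in different components.
4-7 (3): add — endpoints in different components.
6-7 (4): add — endpoints in different components.
2-3 (7): add — endpoints in different components.
3-6 (7): skip — 3 and 6 already connected.
1-6 (10): add — endpoints in different components.
1-4 (13): skip — 1 and 4 already connected.
2-6 (13): skip — 2 and 6 already connected.
2-7 (14): skip — 2 and 7 already connected.
4-5 (14): add — endpoints in different components.
Edges rejected before the tree was complete: 4.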